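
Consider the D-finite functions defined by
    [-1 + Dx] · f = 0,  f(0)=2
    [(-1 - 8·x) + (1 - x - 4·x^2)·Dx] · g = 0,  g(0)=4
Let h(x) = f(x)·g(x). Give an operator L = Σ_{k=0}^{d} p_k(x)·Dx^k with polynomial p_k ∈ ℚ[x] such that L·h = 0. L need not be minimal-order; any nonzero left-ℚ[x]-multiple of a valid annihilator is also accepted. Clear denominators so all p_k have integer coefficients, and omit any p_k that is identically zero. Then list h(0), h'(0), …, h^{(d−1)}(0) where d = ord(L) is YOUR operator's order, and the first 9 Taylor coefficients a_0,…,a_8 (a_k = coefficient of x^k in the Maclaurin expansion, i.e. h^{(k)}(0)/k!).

f: a_k = 2, 2, 1, 1/3, 1/12, 1/60, 1/360, 1/2520, 1/20160, …
g: a_k = 4, 4, 20, 36, 116, 260, 724, 1764, 4660, …
Product ⇒ symmetric product L₀, ord ≤ 1.
L = (2 + 7·x - 4·x^2) + (-1 + x + 4·x^2)·Dx  (order 1).
h: a_k = 8, 16, 52, 352/3, 977/3, 11926/15, 188797/90, 1662574/315, 68891713/5040, …
ICs: h(0) = 8.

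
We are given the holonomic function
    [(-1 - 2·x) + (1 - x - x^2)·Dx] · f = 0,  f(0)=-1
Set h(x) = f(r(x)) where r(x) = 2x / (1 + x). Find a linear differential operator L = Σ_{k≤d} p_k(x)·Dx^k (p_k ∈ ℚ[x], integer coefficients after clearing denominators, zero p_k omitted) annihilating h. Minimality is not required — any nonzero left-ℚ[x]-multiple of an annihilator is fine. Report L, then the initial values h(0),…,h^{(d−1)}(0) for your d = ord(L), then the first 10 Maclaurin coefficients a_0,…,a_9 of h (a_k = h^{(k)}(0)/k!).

L = (2 + 10·x) + (-1 - x + 5·x^2 + 5·x^3)·Dx  (order 1).
h: a_k = -1, -2, -6, -10, -30, -50, -150, -250, -750, -1250, …
ICs: h(0) = -1.

f: a_k = -1, -1, -2, -3, -5, -8, -13, -21, -34, -55, …
f∘r: x↦r, Dx↦Dx/r' in L_f ⇒ L₀.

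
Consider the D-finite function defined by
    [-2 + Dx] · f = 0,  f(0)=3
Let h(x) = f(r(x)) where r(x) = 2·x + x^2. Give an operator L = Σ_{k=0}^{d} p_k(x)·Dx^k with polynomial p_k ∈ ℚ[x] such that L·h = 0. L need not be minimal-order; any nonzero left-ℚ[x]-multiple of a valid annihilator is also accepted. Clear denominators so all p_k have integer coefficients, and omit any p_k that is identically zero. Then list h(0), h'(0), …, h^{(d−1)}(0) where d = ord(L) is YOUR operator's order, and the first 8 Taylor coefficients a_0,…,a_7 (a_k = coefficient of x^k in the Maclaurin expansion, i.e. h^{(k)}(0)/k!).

L = (-4 - 4·x) + Dx  (order 1).
h: a_k = 3, 12, 30, 56, 86, 568/5, 1996/15, 2960/21, …
ICs: h(0) = 3.

f: a_k = 3, 6, 6, 4, 2, 4/5, 4/15, 8/105, …
h₀=f(r): pull back L_f along r ⇒ L₀.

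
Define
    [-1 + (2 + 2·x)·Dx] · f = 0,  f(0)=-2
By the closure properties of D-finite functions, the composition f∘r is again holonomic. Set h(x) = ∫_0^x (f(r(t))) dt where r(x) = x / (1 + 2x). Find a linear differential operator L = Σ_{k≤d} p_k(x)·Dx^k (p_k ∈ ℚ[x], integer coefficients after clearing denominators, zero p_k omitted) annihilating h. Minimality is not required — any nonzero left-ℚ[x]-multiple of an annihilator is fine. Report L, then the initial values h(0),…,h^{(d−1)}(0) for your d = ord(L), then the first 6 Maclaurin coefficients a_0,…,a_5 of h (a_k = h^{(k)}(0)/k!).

f: a_k = -2, -1, 1/4, -1/8, 5/64, -7/128, …
h₀=f(r): pull back L_f along r ⇒ L₀.
h=∫h₀ ⇒ L = L₀·Dx.
L = -Dx + (2 + 10·x + 12·x^2)·Dx^2  (order 2).
h: a_k = 0, -2, -1/2, 3/4, -41/32, 757/320, …
ICs: h(0) = 0, h′(0) = -2.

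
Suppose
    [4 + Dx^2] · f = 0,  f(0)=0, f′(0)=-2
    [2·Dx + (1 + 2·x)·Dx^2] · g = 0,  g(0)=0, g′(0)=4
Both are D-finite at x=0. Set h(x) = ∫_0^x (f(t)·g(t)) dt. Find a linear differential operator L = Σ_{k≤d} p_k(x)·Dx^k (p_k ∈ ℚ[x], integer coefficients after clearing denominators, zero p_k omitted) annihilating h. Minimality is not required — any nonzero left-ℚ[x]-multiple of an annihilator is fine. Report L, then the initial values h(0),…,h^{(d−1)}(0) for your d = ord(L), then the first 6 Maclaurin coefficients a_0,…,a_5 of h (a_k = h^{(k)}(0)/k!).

L = (-48 + 192·x + 1216·x^2 + 2048·x^3 + 1024·x^4)·Dx + (32 + 320·x + 768·x^2 + 512·x^3)·Dx^2 + (160·x + 672·x^2 + 1024·x^3 + 512·x^4)·Dx^3 + (8 + 80·x + 192·x^2 + 128·x^3)·Dx^4 + (3 + 28·x + 92·x^2 + 128·x^3 + 64·x^4)·Dx^5  (order 5).
h: a_k = 0, 0, 0, -8/3, 2, -16/15, …
ICs: h(0) = 0, h′(0) = 0, h′′(0) = 0, h′′′(0) = -16, h′′′′(0) = 48.

f: a_k = 0, -2, 0, 4/3, 0, -4/15, …
g: a_k = 0, 4, -4, 16/3, -8, 64/5, …
h₀=f·g: eliminate ⇒ L₀, order ≤ 2·2.
h=∫₀ˣh₀: take L = L₀·Dx.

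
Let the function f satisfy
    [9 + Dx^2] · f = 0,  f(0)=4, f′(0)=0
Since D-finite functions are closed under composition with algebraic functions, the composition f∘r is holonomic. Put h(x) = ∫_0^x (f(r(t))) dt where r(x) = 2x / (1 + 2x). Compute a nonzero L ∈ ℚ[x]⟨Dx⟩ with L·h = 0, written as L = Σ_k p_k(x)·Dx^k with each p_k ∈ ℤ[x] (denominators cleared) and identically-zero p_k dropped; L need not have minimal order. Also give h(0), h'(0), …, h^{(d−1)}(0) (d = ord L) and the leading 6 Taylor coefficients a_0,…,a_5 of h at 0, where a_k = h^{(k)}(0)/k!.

f: a_k = 4, 0, -18, 0, 27/2, 0, …
h₀=f(r): pull back L_f along r ⇒ L₀.
∫: right-multiply L₀ by Dx.
L = 36·Dx + (4 + 24·x + 48·x^2 + 32·x^3)·Dx^2 + (1 + 8·x + 24·x^2 + 32·x^3 + 16·x^4)·Dx^3  (order 3).
h: a_k = 0, 4, 0, -24, 72, -648/5, …
ICs: h(0) = 0, h′(0) = 4, h′′(0) = 0.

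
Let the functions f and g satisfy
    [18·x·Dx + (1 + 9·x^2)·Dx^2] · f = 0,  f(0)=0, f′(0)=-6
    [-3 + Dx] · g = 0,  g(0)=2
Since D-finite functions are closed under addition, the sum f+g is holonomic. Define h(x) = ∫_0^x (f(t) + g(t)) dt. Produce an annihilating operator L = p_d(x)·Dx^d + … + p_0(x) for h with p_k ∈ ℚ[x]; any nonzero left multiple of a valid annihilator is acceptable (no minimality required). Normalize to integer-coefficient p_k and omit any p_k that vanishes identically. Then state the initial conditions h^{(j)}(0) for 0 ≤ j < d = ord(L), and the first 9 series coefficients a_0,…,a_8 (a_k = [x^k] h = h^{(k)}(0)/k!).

L = (18 - 108·x - 162·x^2)·Dx^2 + (-9 + 27·x + 27·x^2 - 81·x^3)·Dx^3 + (1 + 3·x + 9·x^2 + 27·x^3)·Dx^4  (order 4).
h: a_k = 0, 2, 0, 3, 27/4, 27/20, -621/40, 81/280, 25029/320, …
ICs: h(0) = 0, h′(0) = 2, h′′(0) = 0, h′′′(0) = 18.

f: a_k = 0, -6, 0, 18, 0, -486/5, 0, 4374/7, 0, …
g: a_k = 2, 6, 9, 9, 27/4, 81/20, 81/40, 243/280, 729/2240, …
f+g: L₀ = lclm(L_f,L_g), ord ≤ 2+1.
Integrate: L := L₀·Dx.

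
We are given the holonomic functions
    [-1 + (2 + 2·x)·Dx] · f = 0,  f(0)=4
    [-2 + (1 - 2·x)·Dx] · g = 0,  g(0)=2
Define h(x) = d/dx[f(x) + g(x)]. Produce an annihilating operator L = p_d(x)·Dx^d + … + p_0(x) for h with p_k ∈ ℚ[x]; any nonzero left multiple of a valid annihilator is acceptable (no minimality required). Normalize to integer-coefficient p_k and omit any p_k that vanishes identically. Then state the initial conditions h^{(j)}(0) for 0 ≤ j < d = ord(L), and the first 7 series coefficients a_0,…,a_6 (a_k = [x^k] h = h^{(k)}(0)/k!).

L = (-20 - 8·x) + (-31 - 68·x - 28·x^2)·Dx + (6 - 2·x - 16·x^2 - 8·x^3)·Dx^2  (order 2).
h: a_k = 6, 15, 195/4, 1019/8, 20515/64, 98241/128, 917735/512, …
ICs: h(0) = 6, h′(0) = 15.

f: a_k = 4, 2, -1/2, 1/4, -5/32, 7/64, -21/256, …
g: a_k = 2, 4, 8, 16, 32, 64, 128, …
f+g: L₀ = lclm(L_f,L_g), ord ≤ 1+1.
h=h₀': d/dx-closure on L₀ ⇒ L.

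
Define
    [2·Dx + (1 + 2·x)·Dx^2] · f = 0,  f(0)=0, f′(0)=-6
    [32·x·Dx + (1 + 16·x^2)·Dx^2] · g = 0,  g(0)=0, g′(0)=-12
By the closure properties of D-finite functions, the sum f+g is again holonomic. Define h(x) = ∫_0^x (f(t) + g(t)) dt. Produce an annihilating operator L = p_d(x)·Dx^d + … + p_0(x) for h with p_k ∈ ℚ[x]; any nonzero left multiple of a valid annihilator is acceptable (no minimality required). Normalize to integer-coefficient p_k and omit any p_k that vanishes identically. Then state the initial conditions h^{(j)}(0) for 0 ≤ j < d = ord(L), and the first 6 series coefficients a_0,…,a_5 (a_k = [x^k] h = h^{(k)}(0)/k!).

L = (-32 - 192·x + 1536·x^2 + 1024·x^3)·Dx^2 + (-20 - 64·x + 576·x^2 + 3072·x^3 + 2048·x^4)·Dx^3 + (-1 + 14·x + 32·x^2 + 256·x^3 + 768·x^4 + 512·x^5)·Dx^4  (order 4).
h: a_k = 0, 0, -9, 2, 14, 12/5, …
ICs: h(0) = 0, h′(0) = 0, h′′(0) = -18, h′′′(0) = 12.

f: a_k = 0, -6, 6, -8, 12, -96/5, …
g: a_k = 0, -12, 0, 64, 0, -3072/5, …
f+g: L₀ = lclm(L_f,L_g), ord ≤ 2+2.
h=∫₀ˣh₀: take L = L₀·Dx.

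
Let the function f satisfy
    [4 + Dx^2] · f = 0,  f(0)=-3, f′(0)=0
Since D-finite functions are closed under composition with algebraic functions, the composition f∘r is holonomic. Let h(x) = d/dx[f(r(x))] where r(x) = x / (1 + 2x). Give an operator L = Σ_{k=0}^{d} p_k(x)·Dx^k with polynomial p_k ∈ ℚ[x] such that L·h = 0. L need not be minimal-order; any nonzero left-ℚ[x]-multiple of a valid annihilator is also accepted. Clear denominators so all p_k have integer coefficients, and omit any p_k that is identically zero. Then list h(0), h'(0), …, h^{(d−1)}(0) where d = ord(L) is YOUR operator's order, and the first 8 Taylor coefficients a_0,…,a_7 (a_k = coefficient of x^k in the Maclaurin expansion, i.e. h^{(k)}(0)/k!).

L = (28 + 96·x + 96·x^2) + (12 + 72·x + 144·x^2 + 96·x^3)·Dx + (1 + 8·x + 24·x^2 + 32·x^3 + 16·x^4)·Dx^2  (order 2).
h: a_k = 0, 12, -72, 280, -880, 12008/5, -29232/5, 267184/21, …
ICs: h(0) = 0, h′(0) = 12.

f: a_k = -3, 0, 6, 0, -2, 0, 4/15, 0, …
Change of var in L_f (x↦r) gives L₀.
h=h₀': d/dx-closure on L₀ ⇒ L.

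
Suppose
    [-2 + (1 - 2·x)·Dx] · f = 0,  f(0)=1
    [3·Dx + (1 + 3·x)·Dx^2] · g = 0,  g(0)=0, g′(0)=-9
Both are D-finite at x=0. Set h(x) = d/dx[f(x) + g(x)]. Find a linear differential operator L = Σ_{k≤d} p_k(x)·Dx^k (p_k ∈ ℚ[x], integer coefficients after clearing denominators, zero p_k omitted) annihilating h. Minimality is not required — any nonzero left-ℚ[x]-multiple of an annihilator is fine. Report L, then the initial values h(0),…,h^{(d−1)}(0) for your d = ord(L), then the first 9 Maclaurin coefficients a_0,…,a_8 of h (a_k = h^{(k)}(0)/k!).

L = (144 + 72·x) + (6 + 216·x + 144·x^2)·Dx + (-7 - 13·x + 36·x^2 + 36·x^3)·Dx^2  (order 2).
h: a_k = -7, 35, -57, 307, -569, 2571, -5665, 21731, -54441, …
ICs: h(0) = -7, h′(0) = 35.

f: a_k = 1, 2, 4, 8, 16, 32, 64, 128, 256, …
g: a_k = 0, -9, 27/2, -27, 243/4, -729/5, 729/2, -6561/7, 19683/8, …
f+g: L₀ = lclm(L_f,L_g), ord ≤ 1+2.
Differentiate: ansatz ord ≤ ord L₀ ⇒ L.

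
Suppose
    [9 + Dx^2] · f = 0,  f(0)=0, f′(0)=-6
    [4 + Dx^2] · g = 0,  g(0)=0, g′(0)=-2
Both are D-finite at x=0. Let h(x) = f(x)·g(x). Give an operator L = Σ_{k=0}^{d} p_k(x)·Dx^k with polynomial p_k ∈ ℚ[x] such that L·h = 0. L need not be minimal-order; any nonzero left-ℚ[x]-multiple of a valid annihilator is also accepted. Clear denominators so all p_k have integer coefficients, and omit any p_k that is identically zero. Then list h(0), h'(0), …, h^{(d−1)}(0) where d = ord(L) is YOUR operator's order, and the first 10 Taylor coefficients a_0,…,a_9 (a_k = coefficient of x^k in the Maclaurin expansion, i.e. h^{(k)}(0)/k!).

f: a_k = 0, -6, 0, 9, 0, -81/20, 0, 243/280, 0, -243/2240, …
g: a_k = 0, -2, 0, 4/3, 0, -4/15, 0, 8/315, 0, -4/2835, …
f·g: L₀ = L_f ⊗_s L_g, ord ≤ 2·2.
L = 25 + 26·Dx^2 + Dx^4  (order 4).
h: a_k = 0, 0, 12, 0, -26, 0, 217/10, 0, -4069/420, 0, …
ICs: h(0) = 0, h′(0) = 0, h′′(0) = 24, h′′′(0) = 0.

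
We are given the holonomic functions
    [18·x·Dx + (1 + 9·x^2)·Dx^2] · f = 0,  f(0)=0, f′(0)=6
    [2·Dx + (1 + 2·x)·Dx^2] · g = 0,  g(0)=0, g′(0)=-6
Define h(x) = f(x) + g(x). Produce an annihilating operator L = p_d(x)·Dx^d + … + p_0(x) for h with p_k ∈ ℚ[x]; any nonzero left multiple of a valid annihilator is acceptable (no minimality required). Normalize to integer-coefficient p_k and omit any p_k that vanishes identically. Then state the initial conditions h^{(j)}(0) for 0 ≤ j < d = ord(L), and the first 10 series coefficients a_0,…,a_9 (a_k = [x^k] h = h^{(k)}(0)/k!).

L = (-18 - 108·x + 486·x^2 + 324·x^3)·Dx + (-13 - 36·x + 135·x^2 + 972·x^3 + 648·x^4)·Dx^2 + (-1 + 7·x + 18·x^2 + 81·x^3 + 243·x^4 + 162·x^5)·Dx^3  (order 3).
h: a_k = 0, 0, 6, -26, 12, 78, 32, -4758/7, 96, 12610/3, …
ICs: h(0) = 0, h′(0) = 0, h′′(0) = 12.

f: a_k = 0, 6, 0, -18, 0, 486/5, 0, -4374/7, 0, 4374, …
g: a_k = 0, -6, 6, -8, 12, -96/5, 32, -384/7, 96, -512/3, …
Sum ⇒ L₀ = lclm(L_f,L_g) in ℚ(x)⟨Dx⟩.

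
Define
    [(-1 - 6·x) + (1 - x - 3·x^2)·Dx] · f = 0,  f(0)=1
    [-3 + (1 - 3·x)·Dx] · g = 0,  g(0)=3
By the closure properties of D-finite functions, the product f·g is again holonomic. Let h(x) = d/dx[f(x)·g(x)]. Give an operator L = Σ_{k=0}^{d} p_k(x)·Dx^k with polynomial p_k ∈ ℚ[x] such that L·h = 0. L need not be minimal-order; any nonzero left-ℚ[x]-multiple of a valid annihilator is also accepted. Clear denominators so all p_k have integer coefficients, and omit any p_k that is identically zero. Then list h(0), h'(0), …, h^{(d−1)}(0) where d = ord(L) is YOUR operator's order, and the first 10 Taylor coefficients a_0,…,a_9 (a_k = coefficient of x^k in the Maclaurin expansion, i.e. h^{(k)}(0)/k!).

f: a_k = 1, 1, 4, 7, 19, 40, 97, 217, 508, 1159, …
g: a_k = 3, 9, 27, 81, 243, 729, 2187, 6561, 19683, 59049, …
Sym-product of L_f,L_g gives L₀ (≤ ord 1).
Differentiate: ansatz ord ≤ ord L₀ ⇒ L.
L = (32 - 54·x - 216·x^2 + 972·x^4) + (-4 + 16·x + 27·x^2 - 144·x^3 + 243·x^5)·Dx  (order 1).
h: a_k = 12, 96, 495, 2208, 8880, 33714, 122556, 432384, 1490589, 5049120, …
ICs: h(0) = 12.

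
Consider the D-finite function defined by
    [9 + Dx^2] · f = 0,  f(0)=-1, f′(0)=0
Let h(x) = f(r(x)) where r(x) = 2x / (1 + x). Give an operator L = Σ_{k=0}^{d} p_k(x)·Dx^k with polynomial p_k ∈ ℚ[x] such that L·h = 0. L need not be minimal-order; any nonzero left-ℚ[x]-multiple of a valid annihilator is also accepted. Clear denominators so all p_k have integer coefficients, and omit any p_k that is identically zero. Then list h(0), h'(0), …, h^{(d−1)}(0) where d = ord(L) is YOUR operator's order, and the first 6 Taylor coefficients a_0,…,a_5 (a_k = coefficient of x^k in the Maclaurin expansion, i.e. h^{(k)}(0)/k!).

L = 36 + (2 + 6·x + 6·x^2 + 2·x^3)·Dx + (1 + 4·x + 6·x^2 + 4·x^3 + x^4)·Dx^2  (order 2).
h: a_k = -1, 0, 18, -36, 0, 144, …
ICs: h(0) = -1, h′(0) = 0.

f: a_k = -1, 0, 9/2, 0, -27/8, 0, …
f∘r: x↦r, Dx↦Dx/r' in L_f ⇒ L₀.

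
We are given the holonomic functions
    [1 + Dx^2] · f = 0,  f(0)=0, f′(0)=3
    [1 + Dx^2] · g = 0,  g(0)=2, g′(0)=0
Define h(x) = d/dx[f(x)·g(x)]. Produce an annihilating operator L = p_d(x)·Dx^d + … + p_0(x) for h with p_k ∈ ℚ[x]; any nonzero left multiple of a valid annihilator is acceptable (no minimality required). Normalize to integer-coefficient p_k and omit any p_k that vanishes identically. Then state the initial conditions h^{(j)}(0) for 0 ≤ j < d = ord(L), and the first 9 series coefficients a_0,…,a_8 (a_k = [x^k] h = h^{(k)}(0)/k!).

f: a_k = 0, 3, 0, -1/2, 0, 1/40, 0, -1/1680, 0, …
g: a_k = 2, 0, -1, 0, 1/12, 0, -1/360, 0, 1/20160, …
Product ⇒ symmetric product L₀, ord ≤ 4.
Derive L from L₀ (diff closure).
L = 4 + Dx^2  (order 2).
h: a_k = 6, 0, -12, 0, 4, 0, -8/15, 0, 4/105, …
ICs: h(0) = 6, h′(0) = 0.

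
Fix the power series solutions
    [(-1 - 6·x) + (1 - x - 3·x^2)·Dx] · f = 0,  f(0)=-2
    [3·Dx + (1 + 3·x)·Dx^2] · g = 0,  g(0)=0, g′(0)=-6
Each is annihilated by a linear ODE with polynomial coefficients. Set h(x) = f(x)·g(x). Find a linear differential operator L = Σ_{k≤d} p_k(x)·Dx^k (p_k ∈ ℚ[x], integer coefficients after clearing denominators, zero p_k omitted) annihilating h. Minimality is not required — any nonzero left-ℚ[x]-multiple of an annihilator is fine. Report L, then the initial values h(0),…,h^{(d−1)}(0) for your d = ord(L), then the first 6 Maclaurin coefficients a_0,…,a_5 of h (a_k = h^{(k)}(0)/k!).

L = (9 + 36·x) + (-1 + 21·x + 45·x^2)·Dx + (-1 - 2·x + 6·x^2 + 9·x^3)·Dx^2  (order 2).
h: a_k = 0, 12, -6, 66, -33, 1797/5, …
ICs: h(0) = 0, h′(0) = 12.

f: a_k = -2, -2, -8, -14, -38, -80, …
g: a_k = 0, -6, 9, -18, 81/2, -486/5, …
Sym-product of L_f,L_g gives L₀ (≤ ord 2).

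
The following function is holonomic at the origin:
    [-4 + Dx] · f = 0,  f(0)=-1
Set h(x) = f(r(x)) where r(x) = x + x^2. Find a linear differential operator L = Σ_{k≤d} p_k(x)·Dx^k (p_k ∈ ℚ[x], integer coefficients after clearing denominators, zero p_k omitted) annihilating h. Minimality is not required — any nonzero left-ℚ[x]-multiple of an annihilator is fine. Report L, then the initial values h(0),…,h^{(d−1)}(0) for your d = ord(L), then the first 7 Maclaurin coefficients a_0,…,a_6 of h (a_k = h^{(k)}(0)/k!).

L = (-4 - 8·x) + Dx  (order 1).
h: a_k = -1, -4, -12, -80/3, -152/3, -416/5, -5536/45, …
ICs: h(0) = -1.

f: a_k = -1, -4, -8, -32/3, -32/3, -128/15, -256/45, …
L₀ from L_f via x↦r, Dx↦r'^{-1}Dx.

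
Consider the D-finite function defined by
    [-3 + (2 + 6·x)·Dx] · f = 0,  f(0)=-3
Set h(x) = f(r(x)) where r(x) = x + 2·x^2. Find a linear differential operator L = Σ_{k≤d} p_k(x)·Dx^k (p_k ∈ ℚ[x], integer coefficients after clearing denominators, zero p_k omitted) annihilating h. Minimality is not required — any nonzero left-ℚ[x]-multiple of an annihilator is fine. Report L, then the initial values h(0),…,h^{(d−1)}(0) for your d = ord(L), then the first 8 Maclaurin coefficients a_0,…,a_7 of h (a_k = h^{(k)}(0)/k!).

f: a_k = -3, -9/2, 27/8, -81/16, 1215/128, -5103/256, 45927/1024, -216513/2048, …
L₀ from L_f via x↦r, Dx↦r'^{-1}Dx.
L = (-3 - 12·x) + (2 + 6·x + 12·x^2)·Dx  (order 1).
h: a_k = -3, -9/2, -45/8, 135/16, -945/128, -1215/256, 33615/1024, -125145/2048, …
ICs: h(0) = -3.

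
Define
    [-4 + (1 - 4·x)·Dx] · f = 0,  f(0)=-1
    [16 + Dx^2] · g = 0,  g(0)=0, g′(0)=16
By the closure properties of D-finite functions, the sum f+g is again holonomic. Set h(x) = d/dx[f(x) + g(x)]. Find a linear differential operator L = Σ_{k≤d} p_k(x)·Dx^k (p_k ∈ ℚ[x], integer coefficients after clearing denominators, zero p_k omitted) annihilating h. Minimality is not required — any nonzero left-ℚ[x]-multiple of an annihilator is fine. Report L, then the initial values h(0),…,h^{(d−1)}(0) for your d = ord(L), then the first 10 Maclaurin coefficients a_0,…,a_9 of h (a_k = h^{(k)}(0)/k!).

f: a_k = -1, -4, -16, -64, -256, -1024, -4096, -16384, -65536, -262144, …
g: a_k = 0, 16, 0, -128/3, 0, 512/15, 0, -4096/315, 0, 8192/2835, …
h₀=f+g: left-lcm gives L₀, ord ≤ 3.
h₀' ⇒ L via d/dx closure of L₀.
L = (1664 - 1024·x + 2048·x^2) + (-112 + 576·x - 768·x^2 + 1024·x^3)·Dx + (104 - 64·x + 128·x^2)·Dx^2 + (-7 + 36·x - 48·x^2 + 64·x^3)·Dx^3  (order 3).
h: a_k = 12, -32, -320, -1024, -14848/3, -24576, -5165056/45, -524288, -743170048/315, -10485760, …
ICs: h(0) = 12, h′(0) = -32, h′′(0) = -640.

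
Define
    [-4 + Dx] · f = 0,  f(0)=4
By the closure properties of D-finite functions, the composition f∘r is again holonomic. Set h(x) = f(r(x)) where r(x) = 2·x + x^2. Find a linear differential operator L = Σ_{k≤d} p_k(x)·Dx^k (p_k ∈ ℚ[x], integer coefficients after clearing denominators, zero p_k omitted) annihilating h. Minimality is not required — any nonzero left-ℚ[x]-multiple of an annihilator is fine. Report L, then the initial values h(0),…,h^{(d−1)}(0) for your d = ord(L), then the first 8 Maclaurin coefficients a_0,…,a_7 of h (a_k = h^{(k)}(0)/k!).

f: a_k = 4, 16, 32, 128/3, 128/3, 512/15, 1024/45, 4096/315, …
Change of var in L_f (x↦r) gives L₀.
L = (-8 - 8·x) + Dx  (order 1).
h: a_k = 4, 32, 144, 1408/3, 3680/3, 13568/5, 236416/45, 2868224/315, …
ICs: h(0) = 4.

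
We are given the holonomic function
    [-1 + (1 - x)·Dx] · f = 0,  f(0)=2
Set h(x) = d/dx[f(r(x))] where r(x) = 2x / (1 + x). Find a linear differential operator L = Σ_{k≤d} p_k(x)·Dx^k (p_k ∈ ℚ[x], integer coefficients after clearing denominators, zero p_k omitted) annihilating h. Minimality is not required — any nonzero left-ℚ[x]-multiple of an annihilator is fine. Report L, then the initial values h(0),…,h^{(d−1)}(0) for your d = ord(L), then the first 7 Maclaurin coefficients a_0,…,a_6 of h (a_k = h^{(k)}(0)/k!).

L = 2 + (-1 + x)·Dx  (order 1).
h: a_k = 4, 8, 12, 16, 20, 24, 28, …
ICs: h(0) = 4.

f: a_k = 2, 2, 2, 2, 2, 2, 2, …
h₀=f(r): pull back L_f along r ⇒ L₀.
h=h₀': d/dx-closure on L₀ ⇒ L.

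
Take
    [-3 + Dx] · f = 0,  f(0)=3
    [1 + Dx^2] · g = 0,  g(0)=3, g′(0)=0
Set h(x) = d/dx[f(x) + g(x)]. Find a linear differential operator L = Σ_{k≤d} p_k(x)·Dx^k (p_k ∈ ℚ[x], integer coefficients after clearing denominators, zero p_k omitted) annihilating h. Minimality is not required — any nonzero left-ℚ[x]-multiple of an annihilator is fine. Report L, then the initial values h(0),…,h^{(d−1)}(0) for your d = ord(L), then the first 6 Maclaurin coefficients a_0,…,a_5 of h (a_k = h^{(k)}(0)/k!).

L = 3 - Dx + 3·Dx^2 - Dx^3  (order 3).
h: a_k = 9, 24, 81/2, 41, 243/8, 91/5, …
ICs: h(0) = 9, h′(0) = 24, h′′(0) = 81.

f: a_k = 3, 9, 27/2, 27/2, 81/8, 243/40, …
g: a_k = 3, 0, -3/2, 0, 1/8, 0, …
Sum ⇒ L₀ = lclm(L_f,L_g) in ℚ(x)⟨Dx⟩.
Differentiate: ansatz ord ≤ ord L₀ ⇒ L.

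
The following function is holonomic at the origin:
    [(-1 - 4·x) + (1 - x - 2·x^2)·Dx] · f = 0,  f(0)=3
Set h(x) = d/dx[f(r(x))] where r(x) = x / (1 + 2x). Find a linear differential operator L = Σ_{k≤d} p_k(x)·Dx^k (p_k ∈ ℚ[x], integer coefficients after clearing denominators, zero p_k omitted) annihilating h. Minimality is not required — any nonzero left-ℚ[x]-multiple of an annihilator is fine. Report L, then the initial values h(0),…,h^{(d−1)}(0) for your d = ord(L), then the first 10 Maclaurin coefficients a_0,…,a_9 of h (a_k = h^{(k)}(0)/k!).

f: a_k = 3, 3, 9, 15, 33, 63, 129, 255, 513, 1023, …
Substitute x→r, Dx→(1/r')Dx; clear ⇒ L₀.
h=h₀': d/dx-closure on L₀ ⇒ L.
L = 2 + (-1 - 11·x - 36·x^2 - 36·x^3)·Dx  (order 1).
h: a_k = 3, 6, -27, 108, -405, 1458, -5103, 17496, -59049, 196830, …
ICs: h(0) = 3.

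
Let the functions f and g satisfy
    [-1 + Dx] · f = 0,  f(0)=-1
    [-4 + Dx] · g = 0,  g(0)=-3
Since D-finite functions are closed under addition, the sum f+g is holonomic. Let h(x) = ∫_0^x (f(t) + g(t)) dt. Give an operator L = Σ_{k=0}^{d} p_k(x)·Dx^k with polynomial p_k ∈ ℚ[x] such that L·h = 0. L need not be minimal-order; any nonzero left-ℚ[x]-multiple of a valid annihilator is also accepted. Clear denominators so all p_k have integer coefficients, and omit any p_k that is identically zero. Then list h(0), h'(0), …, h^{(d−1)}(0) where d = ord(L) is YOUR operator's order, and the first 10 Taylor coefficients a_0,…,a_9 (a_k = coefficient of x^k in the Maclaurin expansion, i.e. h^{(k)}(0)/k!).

L = 4·Dx - 5·Dx^2 + Dx^3  (order 3).
h: a_k = 0, -4, -13/2, -49/6, -193/24, -769/120, -3073/720, -12289/5040, -49153/40320, -28087/51840, …
ICs: h(0) = 0, h′(0) = -4, h′′(0) = -13.

f: a_k = -1, -1, -1/2, -1/6, -1/24, -1/120, -1/720, -1/5040, -1/40320, -1/362880, …
g: a_k = -3, -12, -24, -32, -32, -128/5, -256/15, -1024/105, -512/105, -2048/945, …
Weyl lclm of L_f,L_g ⇒ L₀ (ord ≤ 2).
Integrate: L := L₀·Dx.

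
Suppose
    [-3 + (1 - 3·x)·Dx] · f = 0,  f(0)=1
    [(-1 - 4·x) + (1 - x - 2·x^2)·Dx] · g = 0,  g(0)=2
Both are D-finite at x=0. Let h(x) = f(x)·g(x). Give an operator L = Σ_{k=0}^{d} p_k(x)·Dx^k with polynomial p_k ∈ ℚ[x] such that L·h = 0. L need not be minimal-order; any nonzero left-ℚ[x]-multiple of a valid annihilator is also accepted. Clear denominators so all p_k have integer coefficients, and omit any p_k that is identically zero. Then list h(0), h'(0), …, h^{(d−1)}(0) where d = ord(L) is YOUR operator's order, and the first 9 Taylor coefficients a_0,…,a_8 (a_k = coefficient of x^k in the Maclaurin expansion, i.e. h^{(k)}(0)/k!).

L = (-4 + 2·x + 18·x^2) + (1 - 4·x + x^2 + 6·x^3)·Dx  (order 1).
h: a_k = 2, 8, 30, 100, 322, 1008, 3110, 9500, 28842, …
ICs: h(0) = 2.

f: a_k = 1, 3, 9, 27, 81, 243, 729, 2187, 6561, …
g: a_k = 2, 2, 6, 10, 22, 42, 86, 170, 342, …
Product ⇒ symmetric product L₀, ord ≤ 1.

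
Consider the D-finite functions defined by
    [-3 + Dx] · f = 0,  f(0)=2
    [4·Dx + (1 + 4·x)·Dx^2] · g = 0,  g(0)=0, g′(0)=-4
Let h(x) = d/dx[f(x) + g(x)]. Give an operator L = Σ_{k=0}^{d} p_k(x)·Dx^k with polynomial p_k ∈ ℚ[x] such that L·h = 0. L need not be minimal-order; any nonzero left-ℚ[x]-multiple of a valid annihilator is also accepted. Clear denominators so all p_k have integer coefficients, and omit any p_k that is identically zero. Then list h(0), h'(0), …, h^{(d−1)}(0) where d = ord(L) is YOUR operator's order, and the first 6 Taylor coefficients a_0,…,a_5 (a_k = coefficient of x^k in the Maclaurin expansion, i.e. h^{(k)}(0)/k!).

L = (-132 - 144·x) + (23 - 72·x - 144·x^2)·Dx + (7 + 40·x + 48·x^2)·Dx^2  (order 2).
h: a_k = 2, 34, -37, 283, -4015/4, 82163/20, …
ICs: h(0) = 2, h′(0) = 34.

f: a_k = 2, 6, 9, 9, 27/4, 81/20, …
g: a_k = 0, -4, 8, -64/3, 64, -1024/5, …
Sum ⇒ L₀ = lclm(L_f,L_g) in ℚ(x)⟨Dx⟩.
Differentiate: ansatz ord ≤ ord L₀ ⇒ L.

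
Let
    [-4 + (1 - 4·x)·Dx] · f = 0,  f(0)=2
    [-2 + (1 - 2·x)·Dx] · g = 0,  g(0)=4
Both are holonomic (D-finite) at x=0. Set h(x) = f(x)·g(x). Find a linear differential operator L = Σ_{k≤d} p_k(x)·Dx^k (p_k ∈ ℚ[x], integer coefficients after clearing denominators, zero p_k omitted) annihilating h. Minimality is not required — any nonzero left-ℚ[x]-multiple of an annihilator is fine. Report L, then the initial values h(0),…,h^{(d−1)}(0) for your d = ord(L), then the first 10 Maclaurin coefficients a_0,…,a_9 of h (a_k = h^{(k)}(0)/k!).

f: a_k = 2, 8, 32, 128, 512, 2048, 8192, 32768, 131072, 524288, …
g: a_k = 4, 8, 16, 32, 64, 128, 256, 512, 1024, 2048, …
Product ⇒ symmetric product L₀, ord ≤ 1.
L = (-6 + 16·x) + (1 - 6·x + 8·x^2)·Dx  (order 1).
h: a_k = 8, 48, 224, 960, 3968, 16128, 65024, 261120, 1046528, 4190208, …
ICs: h(0) = 8.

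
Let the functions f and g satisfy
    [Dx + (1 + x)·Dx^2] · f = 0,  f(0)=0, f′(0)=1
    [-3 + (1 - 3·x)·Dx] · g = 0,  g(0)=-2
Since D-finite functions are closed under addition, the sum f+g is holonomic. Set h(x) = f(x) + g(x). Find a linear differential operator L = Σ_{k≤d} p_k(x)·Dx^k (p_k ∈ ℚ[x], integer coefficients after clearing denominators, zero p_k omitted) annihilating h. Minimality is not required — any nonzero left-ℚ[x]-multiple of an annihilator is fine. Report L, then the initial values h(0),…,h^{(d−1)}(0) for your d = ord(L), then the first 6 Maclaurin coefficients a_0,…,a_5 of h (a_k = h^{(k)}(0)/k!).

L = (-66 - 18·x)·Dx + (-52 - 120·x - 36·x^2)·Dx^2 + (7 - 11·x - 27·x^2 - 9·x^3)·Dx^3  (order 3).
h: a_k = -2, -5, -37/2, -161/3, -649/4, -2429/5, …
ICs: h(0) = -2, h′(0) = -5, h′′(0) = -37.

f: a_k = 0, 1, -1/2, 1/3, -1/4, 1/5, …
g: a_k = -2, -6, -18, -54, -162, -486, …
L₀ := lclm(L_f,L_g); ord L₀ ≤ 2+1.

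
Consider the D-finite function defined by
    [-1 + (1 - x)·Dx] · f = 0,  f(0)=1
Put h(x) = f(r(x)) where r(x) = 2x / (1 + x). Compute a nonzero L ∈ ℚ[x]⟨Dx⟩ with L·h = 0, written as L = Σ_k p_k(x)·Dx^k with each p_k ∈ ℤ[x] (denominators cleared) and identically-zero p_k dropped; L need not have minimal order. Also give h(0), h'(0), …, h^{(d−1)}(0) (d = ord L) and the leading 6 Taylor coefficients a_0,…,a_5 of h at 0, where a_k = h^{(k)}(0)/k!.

f: a_k = 1, 1, 1, 1, 1, 1, …
L₀ from L_f via x↦r, Dx↦r'^{-1}Dx.
L = 2 + (-1 + x^2)·Dx  (order 1).
h: a_k = 1, 2, 2, 2, 2, 2, …
ICs: h(0) = 1.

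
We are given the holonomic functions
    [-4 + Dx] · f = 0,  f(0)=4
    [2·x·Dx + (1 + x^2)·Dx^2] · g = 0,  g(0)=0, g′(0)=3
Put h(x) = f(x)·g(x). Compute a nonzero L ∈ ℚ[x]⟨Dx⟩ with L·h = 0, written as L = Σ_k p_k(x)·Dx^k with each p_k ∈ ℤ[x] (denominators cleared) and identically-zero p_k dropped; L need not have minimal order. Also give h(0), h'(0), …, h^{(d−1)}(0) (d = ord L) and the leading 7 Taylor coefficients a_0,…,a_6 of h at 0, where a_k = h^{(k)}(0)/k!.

L = (16 - 8·x + 16·x^2) + (-8 + 2·x - 8·x^2)·Dx + (1 + x^2)·Dx^2  (order 2).
h: a_k = 0, 12, 48, 92, 112, 492/5, 208/3, …
ICs: h(0) = 0, h′(0) = 12.

f: a_k = 4, 16, 32, 128/3, 128/3, 512/15, 1024/45, …
g: a_k = 0, 3, 0, -1, 0, 3/5, 0, …
L₀ := L_f ⊗_s L_g (sym. prod.), ord ≤ 2.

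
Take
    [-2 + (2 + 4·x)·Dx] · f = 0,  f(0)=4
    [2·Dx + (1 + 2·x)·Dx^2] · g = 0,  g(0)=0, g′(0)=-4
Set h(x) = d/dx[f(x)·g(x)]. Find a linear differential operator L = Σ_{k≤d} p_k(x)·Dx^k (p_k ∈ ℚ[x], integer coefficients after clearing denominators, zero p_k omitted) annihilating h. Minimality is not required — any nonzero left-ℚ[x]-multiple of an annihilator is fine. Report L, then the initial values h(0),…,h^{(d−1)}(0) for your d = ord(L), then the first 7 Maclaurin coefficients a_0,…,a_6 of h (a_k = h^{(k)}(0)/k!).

f: a_k = 4, 4, -2, 2, -5/2, 7/2, -21/4, …
g: a_k = 0, -4, 4, -16/3, 8, -64/5, 64/3, …
Product ⇒ symmetric product L₀, ord ≤ 2.
Differentiate: ansatz ord ≤ ord L₀ ⇒ L.
L = 1 + (4 + 8·x)·Dx + (1 + 4·x + 4·x^2)·Dx^2  (order 2).
h: a_k = -16, 0, 8, -64/3, 142/3, -496/5, 3043/15, …
ICs: h(0) = -16, h′(0) = 0.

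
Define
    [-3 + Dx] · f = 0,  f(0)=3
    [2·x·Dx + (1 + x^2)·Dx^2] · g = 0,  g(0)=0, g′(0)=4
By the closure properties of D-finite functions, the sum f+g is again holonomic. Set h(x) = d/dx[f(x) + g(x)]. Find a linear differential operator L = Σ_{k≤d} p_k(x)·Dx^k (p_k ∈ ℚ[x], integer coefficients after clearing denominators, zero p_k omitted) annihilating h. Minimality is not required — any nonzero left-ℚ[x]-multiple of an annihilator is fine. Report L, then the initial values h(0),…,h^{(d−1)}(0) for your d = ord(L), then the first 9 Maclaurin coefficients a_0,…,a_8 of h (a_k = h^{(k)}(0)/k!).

f: a_k = 3, 9, 27/2, 27/2, 81/8, 243/40, 243/80, 729/560, 2187/4480, …
g: a_k = 0, 4, 0, -4/3, 0, 4/5, 0, -4/7, 0, …
f+g: L₀ = lclm(L_f,L_g), ord ≤ 1+2.
Differentiate: ansatz ord ≤ ord L₀ ⇒ L.
L = (6 - 18·x - 18·x^2 - 18·x^3) + (-11 - 12·x^2 - 9·x^4)·Dx + (3 + 2·x + 6·x^2 + 2·x^3 + 3·x^4)·Dx^2  (order 2).
h: a_k = 13, 27, 73/2, 81/2, 275/8, 729/40, 409/80, 2187/560, 24481/4480, …
ICs: h(0) = 13, h′(0) = 27.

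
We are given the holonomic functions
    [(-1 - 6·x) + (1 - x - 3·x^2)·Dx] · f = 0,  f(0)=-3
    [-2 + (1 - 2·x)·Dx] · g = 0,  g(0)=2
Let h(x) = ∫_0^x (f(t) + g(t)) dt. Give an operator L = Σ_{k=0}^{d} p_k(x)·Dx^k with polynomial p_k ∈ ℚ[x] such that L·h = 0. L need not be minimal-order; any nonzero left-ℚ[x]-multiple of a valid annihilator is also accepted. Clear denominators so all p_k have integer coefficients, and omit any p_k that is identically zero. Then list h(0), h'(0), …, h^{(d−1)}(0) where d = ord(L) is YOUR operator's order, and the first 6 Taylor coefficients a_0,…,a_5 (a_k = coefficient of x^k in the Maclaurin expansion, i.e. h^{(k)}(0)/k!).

L = (8 - 36·x + 108·x^2 - 72·x^3)·Dx + (-2·x - 54·x^2 + 192·x^3 - 144·x^4)·Dx^2 + (-1 + 9·x - 23·x^2 + 6·x^3 + 42·x^4 - 36·x^5)·Dx^3  (order 3).
h: a_k = 0, -1, 1/2, -4/3, -5/4, -5, …
ICs: h(0) = 0, h′(0) = -1, h′′(0) = 1.

f: a_k = -3, -3, -12, -21, -57, -120, …
g: a_k = 2, 4, 8, 16, 32, 64, …
L₀ := lclm(L_f,L_g); ord L₀ ≤ 1+1.
Integrate: L := L₀·Dx.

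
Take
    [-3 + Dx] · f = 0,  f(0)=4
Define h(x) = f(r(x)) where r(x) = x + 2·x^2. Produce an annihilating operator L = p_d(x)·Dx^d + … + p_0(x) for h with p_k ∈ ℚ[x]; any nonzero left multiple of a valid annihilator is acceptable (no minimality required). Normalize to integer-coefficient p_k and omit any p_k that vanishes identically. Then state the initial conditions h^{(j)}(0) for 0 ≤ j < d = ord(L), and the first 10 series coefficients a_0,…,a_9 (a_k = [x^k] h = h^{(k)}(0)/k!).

L = (-3 - 12·x) + Dx  (order 1).
h: a_k = 4, 12, 42, 90, 387/2, 3321/10, 11061/20, 112887/140, 253557/224, 232389/160, …
ICs: h(0) = 4.

f: a_k = 4, 12, 18, 18, 27/2, 81/10, 81/20, 243/140, 729/1120, 243/1120, …
Change of var in L_f (x↦r) gives L₀.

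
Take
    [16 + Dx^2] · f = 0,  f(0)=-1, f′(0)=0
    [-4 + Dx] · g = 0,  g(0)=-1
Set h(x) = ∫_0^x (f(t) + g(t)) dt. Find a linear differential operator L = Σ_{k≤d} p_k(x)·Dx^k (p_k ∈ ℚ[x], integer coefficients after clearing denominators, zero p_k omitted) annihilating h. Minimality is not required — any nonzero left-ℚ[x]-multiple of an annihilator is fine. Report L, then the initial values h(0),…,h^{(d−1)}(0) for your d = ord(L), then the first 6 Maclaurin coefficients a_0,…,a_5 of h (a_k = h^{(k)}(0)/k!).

f: a_k = -1, 0, 8, 0, -32/3, 0, …
g: a_k = -1, -4, -8, -32/3, -32/3, -128/15, …
L₀ := lclm(L_f,L_g); ord L₀ ≤ 2+1.
Integrate: L := L₀·Dx.
L = -64·Dx + 16·Dx^2 - 4·Dx^3 + Dx^4  (order 4).
h: a_k = 0, -2, -2, 0, -8/3, -64/15, …
ICs: h(0) = 0, h′(0) = -2, h′′(0) = -4, h′′′(0) = 0.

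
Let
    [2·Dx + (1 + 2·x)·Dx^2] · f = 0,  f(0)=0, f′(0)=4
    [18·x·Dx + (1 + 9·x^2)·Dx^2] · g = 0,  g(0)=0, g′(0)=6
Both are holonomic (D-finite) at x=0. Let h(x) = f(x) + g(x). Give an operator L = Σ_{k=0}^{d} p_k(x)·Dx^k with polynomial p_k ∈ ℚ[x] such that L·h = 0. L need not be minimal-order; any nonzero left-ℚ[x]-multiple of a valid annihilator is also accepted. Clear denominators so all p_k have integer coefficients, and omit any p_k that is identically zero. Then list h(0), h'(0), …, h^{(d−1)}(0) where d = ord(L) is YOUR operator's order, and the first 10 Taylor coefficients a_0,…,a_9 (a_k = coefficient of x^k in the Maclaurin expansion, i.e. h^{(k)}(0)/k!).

L = (-18 - 108·x + 486·x^2 + 324·x^3)·Dx + (-13 - 36·x + 135·x^2 + 972·x^3 + 648·x^4)·Dx^2 + (-1 + 7·x + 18·x^2 + 81·x^3 + 243·x^4 + 162·x^5)·Dx^3  (order 3).
h: a_k = 0, 10, -4, -38/3, -8, 110, -64/3, -4118/7, -64, 40390/9, …
ICs: h(0) = 0, h′(0) = 10, h′′(0) = -8.

f: a_k = 0, 4, -4, 16/3, -8, 64/5, -64/3, 256/7, -64, 1024/9, …
g: a_k = 0, 6, 0, -18, 0, 486/5, 0, -4374/7, 0, 4374, …
L₀ := lclm(L_f,L_g); ord L₀ ≤ 2+2.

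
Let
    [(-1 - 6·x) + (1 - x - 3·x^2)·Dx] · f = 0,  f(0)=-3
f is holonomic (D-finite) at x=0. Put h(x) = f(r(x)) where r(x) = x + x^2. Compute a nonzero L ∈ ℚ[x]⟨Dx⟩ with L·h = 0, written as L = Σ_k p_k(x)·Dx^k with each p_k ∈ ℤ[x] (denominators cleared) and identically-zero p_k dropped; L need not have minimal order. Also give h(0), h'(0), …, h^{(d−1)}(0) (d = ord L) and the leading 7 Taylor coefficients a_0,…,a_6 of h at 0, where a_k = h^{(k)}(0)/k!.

L = (1 + 8·x + 18·x^2 + 12·x^3) + (-1 + x + 4·x^2 + 6·x^3 + 3·x^4)·Dx  (order 1).
h: a_k = -3, -3, -15, -45, -132, -411, -1254, …
ICs: h(0) = -3.

f: a_k = -3, -3, -12, -21, -57, -120, -291, …
L₀ from L_f via x↦r, Dx↦r'^{-1}Dx.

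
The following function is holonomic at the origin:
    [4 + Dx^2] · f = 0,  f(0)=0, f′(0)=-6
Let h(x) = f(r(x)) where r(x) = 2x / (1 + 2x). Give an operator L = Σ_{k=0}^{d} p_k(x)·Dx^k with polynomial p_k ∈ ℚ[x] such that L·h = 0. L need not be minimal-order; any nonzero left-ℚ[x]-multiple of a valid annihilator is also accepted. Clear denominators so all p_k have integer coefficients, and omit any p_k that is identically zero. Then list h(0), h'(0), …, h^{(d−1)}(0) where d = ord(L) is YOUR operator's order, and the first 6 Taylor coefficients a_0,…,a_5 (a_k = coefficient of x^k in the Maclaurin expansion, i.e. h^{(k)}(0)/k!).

L = 16 + (4 + 24·x + 48·x^2 + 32·x^3)·Dx + (1 + 8·x + 24·x^2 + 32·x^3 + 16·x^4)·Dx^2  (order 2).
h: a_k = 0, -12, 24, -16, -96, 2752/5, …
ICs: h(0) = 0, h′(0) = -12.

f: a_k = 0, -6, 0, 4, 0, -4/5, …
Substitute x→r, Dx→(1/r')Dx; clear ⇒ L₀.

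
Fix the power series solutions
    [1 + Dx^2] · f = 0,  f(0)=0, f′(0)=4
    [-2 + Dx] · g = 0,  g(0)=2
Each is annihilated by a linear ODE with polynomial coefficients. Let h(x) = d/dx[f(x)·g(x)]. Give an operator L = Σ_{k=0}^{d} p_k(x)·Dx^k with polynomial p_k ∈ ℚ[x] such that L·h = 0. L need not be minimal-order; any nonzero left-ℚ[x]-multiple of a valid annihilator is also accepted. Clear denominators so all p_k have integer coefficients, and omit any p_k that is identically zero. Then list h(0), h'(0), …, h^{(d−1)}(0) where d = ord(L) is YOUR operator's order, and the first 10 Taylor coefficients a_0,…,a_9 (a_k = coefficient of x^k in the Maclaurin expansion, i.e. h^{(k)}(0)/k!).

f: a_k = 0, 4, 0, -2/3, 0, 1/30, 0, -1/1260, 0, 1/90720, …
g: a_k = 2, 4, 4, 8/3, 4/3, 8/15, 8/45, 16/315, 4/315, 8/2835, …
Sym-product of L_f,L_g gives L₀ (≤ ord 2).
h=h₀': d/dx-closure on L₀ ⇒ L.
L = 5 - 4·Dx + Dx^2  (order 2).
h: a_k = 8, 32, 44, 32, 41/3, 44/15, -29/90, -8/15, -1199/5040, -779/11340, …
ICs: h(0) = 8, h′(0) = 32.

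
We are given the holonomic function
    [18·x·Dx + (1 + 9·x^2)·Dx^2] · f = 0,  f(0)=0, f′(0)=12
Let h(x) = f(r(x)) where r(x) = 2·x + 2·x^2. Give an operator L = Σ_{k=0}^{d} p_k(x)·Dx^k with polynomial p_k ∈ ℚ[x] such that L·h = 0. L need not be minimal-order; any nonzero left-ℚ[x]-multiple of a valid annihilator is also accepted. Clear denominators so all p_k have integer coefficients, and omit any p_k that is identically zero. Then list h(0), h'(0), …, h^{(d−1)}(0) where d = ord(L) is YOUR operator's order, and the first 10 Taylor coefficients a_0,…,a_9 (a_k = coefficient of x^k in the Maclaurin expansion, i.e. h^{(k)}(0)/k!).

f: a_k = 0, 12, 0, -36, 0, 972/5, 0, -8748/7, 0, 8748, …
Change of var in L_f (x↦r) gives L₀.
L = (-2 + 72·x + 288·x^2 + 432·x^3 + 216·x^4)·Dx + (1 + 2·x + 36·x^2 + 144·x^3 + 180·x^4 + 72·x^5)·Dx^2  (order 2).
h: a_k = 0, 24, 24, -288, -864, 26784/5, 30816, -684288/7, -1057536, 1150848, …
ICs: h(0) = 0, h′(0) = 24.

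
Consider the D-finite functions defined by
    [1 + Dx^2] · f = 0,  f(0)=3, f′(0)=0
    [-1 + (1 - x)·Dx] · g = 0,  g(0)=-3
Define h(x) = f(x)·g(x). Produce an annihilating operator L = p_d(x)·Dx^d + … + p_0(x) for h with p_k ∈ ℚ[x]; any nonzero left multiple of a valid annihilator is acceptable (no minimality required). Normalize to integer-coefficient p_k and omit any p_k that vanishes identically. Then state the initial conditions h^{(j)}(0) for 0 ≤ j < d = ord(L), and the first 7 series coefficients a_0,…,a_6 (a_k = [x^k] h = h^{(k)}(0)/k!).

L = (-1 + x) + 2·Dx + (-1 + x)·Dx^2  (order 2).
h: a_k = -9, -9, -9/2, -9/2, -39/8, -39/8, -389/80, …
ICs: h(0) = -9, h′(0) = -9.

f: a_k = 3, 0, -3/2, 0, 1/8, 0, -1/240, …
g: a_k = -3, -3, -3, -3, -3, -3, -3, …
L₀ := L_f ⊗_s L_g (sym. prod.), ord ≤ 2.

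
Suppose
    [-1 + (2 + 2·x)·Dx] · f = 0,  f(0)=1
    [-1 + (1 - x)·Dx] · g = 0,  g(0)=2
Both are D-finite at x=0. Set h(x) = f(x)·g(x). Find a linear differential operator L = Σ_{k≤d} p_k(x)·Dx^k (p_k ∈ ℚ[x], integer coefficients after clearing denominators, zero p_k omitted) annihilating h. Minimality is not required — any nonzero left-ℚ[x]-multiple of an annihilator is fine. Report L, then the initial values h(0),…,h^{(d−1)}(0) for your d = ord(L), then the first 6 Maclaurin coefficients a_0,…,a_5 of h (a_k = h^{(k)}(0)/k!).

f: a_k = 1, 1/2, -1/8, 1/16, -5/128, 7/256, …
g: a_k = 2, 2, 2, 2, 2, 2, …
f·g: L₀ = L_f ⊗_s L_g, ord ≤ 1·1.
L = (3 + x) + (-2 + 2·x^2)·Dx  (order 1).
h: a_k = 2, 3, 11/4, 23/8, 179/64, 365/128, …
ICs: h(0) = 2.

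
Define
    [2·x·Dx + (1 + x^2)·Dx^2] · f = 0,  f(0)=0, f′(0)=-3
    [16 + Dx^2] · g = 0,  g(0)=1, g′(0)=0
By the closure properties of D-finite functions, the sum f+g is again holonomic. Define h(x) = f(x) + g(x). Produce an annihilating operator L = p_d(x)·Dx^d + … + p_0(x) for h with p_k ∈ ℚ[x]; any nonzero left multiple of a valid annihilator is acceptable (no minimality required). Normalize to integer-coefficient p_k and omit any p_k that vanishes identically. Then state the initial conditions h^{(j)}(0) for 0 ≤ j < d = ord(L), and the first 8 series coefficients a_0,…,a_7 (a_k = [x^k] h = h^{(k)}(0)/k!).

L = (64·x + 704·x^3 + 256·x^5)·Dx + (112 + 416·x^2 + 432·x^4 + 128·x^6)·Dx^2 + (4·x + 44·x^3 + 16·x^5)·Dx^3 + (7 + 26·x^2 + 27·x^4 + 8·x^6)·Dx^4  (order 4).
h: a_k = 1, -3, -8, 1, 32/3, -3/5, -256/45, 3/7, …
ICs: h(0) = 1, h′(0) = -3, h′′(0) = -16, h′′′(0) = 6.

f: a_k = 0, -3, 0, 1, 0, -3/5, 0, 3/7, …
g: a_k = 1, 0, -8, 0, 32/3, 0, -256/45, 0, …
Sum ⇒ L₀ = lclm(L_f,L_g) in ℚ(x)⟨Dx⟩.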